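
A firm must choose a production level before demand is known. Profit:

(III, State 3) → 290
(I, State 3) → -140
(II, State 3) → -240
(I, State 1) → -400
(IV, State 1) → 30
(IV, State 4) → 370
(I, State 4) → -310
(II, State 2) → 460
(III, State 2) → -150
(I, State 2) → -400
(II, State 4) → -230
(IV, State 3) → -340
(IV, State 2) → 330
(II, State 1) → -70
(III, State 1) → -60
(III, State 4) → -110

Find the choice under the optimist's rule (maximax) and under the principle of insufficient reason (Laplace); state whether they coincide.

Row maxima: I=-140, II=460, III=290, IV=370
Best best-case = 460 → II.
Row averages: I=-312.5, II=-20, III=-7.5, IV=97.5
Highest average = 97.5 → IV.

maximax → II; laplace → IV (disagree)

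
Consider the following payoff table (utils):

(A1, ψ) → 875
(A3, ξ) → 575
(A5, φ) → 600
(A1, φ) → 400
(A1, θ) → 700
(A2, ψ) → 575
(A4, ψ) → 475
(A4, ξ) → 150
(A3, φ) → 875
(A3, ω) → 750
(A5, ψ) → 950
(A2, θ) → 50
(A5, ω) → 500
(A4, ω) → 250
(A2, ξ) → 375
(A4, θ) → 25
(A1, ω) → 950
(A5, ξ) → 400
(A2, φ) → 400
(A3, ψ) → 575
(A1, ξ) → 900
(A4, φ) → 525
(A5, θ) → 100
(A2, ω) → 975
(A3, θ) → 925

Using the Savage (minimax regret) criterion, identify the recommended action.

Column bests: θ=925, φ=875, ψ=950, ω=975, ξ=900.
A1 regrets: 225, 475, 75, 25, 0 → max 475
A2 regrets: 875, 475, 375, 0, 525 → max 875
A3 regrets: 0, 0, 375, 225, 325 → max 375
A4 regrets: 900, 350, 475, 725, 750 → max 900
A5 regrets: 825, 275, 0, 475, 500 → max 825
Smallest max regret = 375 → A3.

A3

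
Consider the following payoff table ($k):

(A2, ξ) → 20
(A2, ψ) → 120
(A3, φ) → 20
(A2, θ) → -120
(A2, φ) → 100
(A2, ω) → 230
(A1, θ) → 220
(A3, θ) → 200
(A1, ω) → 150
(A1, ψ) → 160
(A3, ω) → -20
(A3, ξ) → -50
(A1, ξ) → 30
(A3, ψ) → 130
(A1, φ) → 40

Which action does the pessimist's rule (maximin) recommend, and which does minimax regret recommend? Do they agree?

Row minima: A1=30, A2=-120, A3=-50
Best worst-case = 30 → A1.
Column bests: θ=220, φ=100, ψ=160, ω=230, ξ=30.
A1 regrets: 0, 60, 0, 80, 0 → max 80
A2 regrets: 340, 0, 40, 0, 10 → max 340
A3 regrets: 20, 80, 30, 250, 80 → max 250
Smallest max regret = 80 → A1.

maximin → A1; minimax regret → A1 (agree)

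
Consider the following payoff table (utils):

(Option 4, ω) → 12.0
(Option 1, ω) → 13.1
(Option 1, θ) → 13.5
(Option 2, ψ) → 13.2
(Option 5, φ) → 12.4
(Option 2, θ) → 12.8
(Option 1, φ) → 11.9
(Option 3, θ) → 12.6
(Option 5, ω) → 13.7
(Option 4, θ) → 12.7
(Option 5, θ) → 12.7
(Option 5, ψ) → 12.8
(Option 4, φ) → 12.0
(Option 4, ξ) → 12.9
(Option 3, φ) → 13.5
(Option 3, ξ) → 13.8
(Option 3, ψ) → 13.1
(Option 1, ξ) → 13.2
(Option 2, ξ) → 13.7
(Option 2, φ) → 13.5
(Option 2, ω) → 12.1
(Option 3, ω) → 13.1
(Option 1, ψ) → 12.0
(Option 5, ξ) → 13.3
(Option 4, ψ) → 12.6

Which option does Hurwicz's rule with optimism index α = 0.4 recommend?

Option 3

Option 1: 0.4·13.5 + 0.6·11.9 = 12.54
Option 2: 0.4·13.7 + 0.6·12.1 = 12.74
Option 3: 0.4·13.8 + 0.6·12.6 = 13.08
Option 4: 0.4·12.9 + 0.6·12.0 = 12.36
Option 5: 0.4·13.7 + 0.6·12.4 = 12.92
Highest Hurwicz score = 13.08 → Option 3.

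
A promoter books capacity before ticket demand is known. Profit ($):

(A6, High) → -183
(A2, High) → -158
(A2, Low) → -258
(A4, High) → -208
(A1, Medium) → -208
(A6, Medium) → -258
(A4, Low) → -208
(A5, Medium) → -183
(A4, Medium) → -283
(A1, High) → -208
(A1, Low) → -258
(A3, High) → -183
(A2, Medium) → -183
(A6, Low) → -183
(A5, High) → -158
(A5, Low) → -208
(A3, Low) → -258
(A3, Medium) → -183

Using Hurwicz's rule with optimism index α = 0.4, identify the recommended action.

A5

A1: 0.4·(-208) + 0.6·(-258) = -238
A2: 0.4·(-158) + 0.6·(-258) = -218
A3: 0.4·(-183) + 0.6·(-258) = -228
A4: 0.4·(-208) + 0.6·(-283) = -253
A5: 0.4·(-158) + 0.6·(-208) = -188
A6: 0.4·(-183) + 0.6·(-258) = -228
Highest Hurwicz score = -188 → A5.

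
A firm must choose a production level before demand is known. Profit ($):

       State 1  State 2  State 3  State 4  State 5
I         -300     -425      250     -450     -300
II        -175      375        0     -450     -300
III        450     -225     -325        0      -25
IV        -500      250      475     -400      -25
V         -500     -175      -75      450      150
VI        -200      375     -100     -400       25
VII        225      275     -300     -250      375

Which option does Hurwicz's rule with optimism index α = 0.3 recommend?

I: 0.3·250 + 0.7·(-450) = -240
II: 0.3·375 + 0.7·(-450) = -202.5
III: 0.3·450 + 0.7·(-325) = -92.5
IV: 0.3·475 + 0.7·(-500) = -207.5
V: 0.3·450 + 0.7·(-500) = -215
VI: 0.3·375 + 0.7·(-400) = -167.5
VII: 0.3·375 + 0.7·(-300) = -97.5
Highest Hurwicz score = -92.5 → III.

III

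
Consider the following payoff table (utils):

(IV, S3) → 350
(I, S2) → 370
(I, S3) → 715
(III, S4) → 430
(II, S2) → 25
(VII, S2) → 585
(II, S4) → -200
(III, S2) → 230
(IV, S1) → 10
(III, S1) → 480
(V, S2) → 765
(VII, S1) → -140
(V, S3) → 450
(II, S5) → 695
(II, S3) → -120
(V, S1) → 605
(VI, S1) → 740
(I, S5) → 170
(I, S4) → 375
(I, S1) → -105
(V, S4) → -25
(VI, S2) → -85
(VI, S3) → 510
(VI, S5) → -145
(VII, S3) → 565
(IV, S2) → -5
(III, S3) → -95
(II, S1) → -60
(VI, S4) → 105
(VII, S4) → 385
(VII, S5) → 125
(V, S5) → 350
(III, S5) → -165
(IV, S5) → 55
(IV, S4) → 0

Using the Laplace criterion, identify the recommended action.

V

Row averages: I=305, II=68, III=176, IV=82, V=429, VI=225, VII=304
Highest average = 429 → V.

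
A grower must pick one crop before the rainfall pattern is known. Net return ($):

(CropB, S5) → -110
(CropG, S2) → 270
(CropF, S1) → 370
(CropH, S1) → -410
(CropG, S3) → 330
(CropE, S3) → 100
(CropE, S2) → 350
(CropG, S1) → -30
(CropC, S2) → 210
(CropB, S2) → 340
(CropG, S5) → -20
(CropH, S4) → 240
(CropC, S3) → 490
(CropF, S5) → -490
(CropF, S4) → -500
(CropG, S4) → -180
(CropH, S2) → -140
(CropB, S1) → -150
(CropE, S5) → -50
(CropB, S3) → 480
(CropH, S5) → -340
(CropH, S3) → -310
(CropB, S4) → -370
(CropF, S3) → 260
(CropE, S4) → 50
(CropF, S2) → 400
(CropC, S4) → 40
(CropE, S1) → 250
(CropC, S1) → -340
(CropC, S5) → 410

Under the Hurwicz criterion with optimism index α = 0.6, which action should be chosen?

CropC: 0.6·490 + 0.4·(-340) = 158
CropE: 0.6·350 + 0.4·(-50) = 190
CropH: 0.6·240 + 0.4·(-410) = -20
CropF: 0.6·400 + 0.4·(-500) = 40
CropG: 0.6·330 + 0.4·(-180) = 126
CropB: 0.6·480 + 0.4·(-370) = 140
Highest Hurwicz score = 190 → CropE.

CropE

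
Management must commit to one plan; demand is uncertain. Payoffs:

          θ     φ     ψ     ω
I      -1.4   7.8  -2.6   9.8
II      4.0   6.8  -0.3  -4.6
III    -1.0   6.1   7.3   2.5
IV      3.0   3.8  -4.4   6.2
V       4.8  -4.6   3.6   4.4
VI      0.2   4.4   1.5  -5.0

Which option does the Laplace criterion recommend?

III

Row averages: I=3.4, II=1.475, III=3.725, IV=2.15, V=2.05, VI=0.275
Highest average = 3.725 → III.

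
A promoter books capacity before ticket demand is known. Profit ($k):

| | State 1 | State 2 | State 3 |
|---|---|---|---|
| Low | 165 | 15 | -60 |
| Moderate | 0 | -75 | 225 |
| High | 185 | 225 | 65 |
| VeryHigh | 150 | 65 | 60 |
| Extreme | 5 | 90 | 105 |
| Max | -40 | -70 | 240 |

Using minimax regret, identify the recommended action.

High

Column bests: State 1=185, State 2=225, State 3=240.
Low regrets: 20, 210, 300 → max 300
Moderate regrets: 185, 300, 15 → max 300
High regrets: 0, 0, 175 → max 175
VeryHigh regrets: 35, 160, 180 → max 180
Extreme regrets: 180, 135, 135 → max 180
Max regrets: 225, 295, 0 → max 295
Smallest max regret = 175 → High.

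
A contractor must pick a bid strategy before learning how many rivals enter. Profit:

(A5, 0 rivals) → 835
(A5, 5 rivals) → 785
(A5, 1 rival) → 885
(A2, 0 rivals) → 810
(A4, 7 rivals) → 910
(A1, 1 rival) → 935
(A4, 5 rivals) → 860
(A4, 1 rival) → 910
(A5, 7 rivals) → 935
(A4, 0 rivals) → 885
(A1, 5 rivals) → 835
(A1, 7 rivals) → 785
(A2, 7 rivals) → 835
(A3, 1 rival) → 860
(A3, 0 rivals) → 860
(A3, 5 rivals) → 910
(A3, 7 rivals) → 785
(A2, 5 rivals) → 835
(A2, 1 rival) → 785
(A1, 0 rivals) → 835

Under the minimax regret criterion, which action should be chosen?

A4

Column bests: 0 rivals=885, 1 rival=935, 5 rivals=910, 7 rivals=935.
A1 regrets: 50, 0, 75, 150 → max 150
A2 regrets: 75, 150, 75, 100 → max 150
A3 regrets: 25, 75, 0, 150 → max 150
A4 regrets: 0, 25, 50, 25 → max 50
A5 regrets: 50, 50, 125, 0 → max 125
Smallest max regret = 50 → A4.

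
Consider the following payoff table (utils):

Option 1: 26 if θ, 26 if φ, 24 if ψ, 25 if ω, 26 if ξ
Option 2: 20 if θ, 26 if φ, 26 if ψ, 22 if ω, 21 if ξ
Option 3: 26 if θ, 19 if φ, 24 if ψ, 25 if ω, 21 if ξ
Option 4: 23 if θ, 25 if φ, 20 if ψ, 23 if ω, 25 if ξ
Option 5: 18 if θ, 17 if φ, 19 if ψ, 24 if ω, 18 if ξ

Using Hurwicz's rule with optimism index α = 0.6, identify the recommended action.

Option 1

Option 1: 0.6·26 + 0.4·24 = 25.2
Option 2: 0.6·26 + 0.4·20 = 23.6
Option 3: 0.6·26 + 0.4·19 = 23.2
Option 4: 0.6·25 + 0.4·20 = 23
Option 5: 0.6·24 + 0.4·17 = 21.2
Highest Hurwicz score = 25.2 → Option 1.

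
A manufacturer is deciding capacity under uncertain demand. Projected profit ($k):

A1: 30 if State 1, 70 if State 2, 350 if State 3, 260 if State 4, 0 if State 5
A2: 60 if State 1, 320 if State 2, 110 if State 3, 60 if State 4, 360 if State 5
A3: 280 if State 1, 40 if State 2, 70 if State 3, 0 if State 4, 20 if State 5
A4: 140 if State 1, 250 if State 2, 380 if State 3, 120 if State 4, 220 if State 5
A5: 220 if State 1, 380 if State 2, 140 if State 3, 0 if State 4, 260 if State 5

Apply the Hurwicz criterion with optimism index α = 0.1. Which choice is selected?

A1: 0.1·350 + 0.9·0 = 35
A2: 0.1·360 + 0.9·60 = 90
A3: 0.1·280 + 0.9·0 = 28
A4: 0.1·380 + 0.9·120 = 146
A5: 0.1·380 + 0.9·0 = 38
Highest Hurwicz score = 146 → A4.

A4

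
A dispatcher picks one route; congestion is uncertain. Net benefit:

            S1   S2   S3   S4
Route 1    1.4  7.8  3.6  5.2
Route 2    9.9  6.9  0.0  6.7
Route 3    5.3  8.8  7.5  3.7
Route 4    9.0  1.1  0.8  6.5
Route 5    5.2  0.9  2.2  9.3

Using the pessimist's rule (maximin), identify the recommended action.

Route 3

Row minima: Route 1=1.4, Route 2=0.0, Route 3=3.7, Route 4=0.8, Route 5=0.9
Best worst-case = 3.7 → Route 3.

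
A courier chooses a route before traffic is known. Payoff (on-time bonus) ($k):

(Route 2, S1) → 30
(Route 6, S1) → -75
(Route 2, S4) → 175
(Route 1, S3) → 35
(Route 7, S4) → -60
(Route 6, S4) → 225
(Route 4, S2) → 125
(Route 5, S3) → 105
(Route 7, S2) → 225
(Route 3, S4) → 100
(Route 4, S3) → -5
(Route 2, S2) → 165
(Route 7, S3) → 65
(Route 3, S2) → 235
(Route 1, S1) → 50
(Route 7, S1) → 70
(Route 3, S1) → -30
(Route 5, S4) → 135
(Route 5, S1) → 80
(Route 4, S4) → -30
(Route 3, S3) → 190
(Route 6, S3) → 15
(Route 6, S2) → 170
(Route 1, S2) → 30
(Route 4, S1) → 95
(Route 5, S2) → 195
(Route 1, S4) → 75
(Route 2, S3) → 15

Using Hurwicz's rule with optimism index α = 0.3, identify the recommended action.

Route 1: 0.3·75 + 0.7·30 = 43.5
Route 2: 0.3·175 + 0.7·15 = 63
Route 3: 0.3·235 + 0.7·(-30) = 49.5
Route 4: 0.3·125 + 0.7·(-30) = 16.5
Route 5: 0.3·195 + 0.7·80 = 114.5
Route 6: 0.3·225 + 0.7·(-75) = 15
Route 7: 0.3·225 + 0.7·(-60) = 25.5
Highest Hurwicz score = 114.5 → Route 5.

Route 5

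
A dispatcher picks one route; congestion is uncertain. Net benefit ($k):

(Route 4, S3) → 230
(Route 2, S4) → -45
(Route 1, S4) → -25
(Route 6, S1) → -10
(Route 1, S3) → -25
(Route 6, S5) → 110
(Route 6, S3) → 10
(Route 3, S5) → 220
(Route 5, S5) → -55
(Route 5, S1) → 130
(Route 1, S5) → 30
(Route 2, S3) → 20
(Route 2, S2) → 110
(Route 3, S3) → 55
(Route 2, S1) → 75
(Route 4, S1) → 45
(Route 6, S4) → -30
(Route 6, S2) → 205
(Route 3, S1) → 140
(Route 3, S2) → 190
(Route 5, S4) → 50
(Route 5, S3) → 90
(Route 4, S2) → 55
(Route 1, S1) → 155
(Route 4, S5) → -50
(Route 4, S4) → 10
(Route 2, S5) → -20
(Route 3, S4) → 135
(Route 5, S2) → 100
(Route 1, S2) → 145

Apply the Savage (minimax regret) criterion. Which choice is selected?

Column bests: S1=155, S2=205, S3=230, S4=135, S5=220.
Route 1 regrets: 0, 60, 255, 160, 190 → max 255
Route 2 regrets: 80, 95, 210, 180, 240 → max 240
Route 3 regrets: 15, 15, 175, 0, 0 → max 175
Route 4 regrets: 110, 150, 0, 125, 270 → max 270
Route 5 regrets: 25, 105, 140, 85, 275 → max 275
Route 6 regrets: 165, 0, 220, 165, 110 → max 220
Smallest max regret = 175 → Route 3.

Route 3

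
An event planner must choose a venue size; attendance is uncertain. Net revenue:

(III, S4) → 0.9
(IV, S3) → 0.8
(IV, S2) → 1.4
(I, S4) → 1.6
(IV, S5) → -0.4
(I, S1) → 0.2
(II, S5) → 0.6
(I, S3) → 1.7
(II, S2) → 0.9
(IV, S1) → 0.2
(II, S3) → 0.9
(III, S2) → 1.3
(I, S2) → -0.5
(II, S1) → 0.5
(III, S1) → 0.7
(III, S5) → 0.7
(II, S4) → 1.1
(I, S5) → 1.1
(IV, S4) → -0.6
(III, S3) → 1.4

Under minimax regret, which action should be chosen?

III

Column bests: S1=0.7, S2=1.4, S3=1.7, S4=1.6, S5=1.1.
I regrets: 0.5, 1.9, 0.0, 0.0, 0.0 → max 1.9
II regrets: 0.2, 0.5, 0.8, 0.5, 0.5 → max 0.8
III regrets: 0.0, 0.1, 0.3, 0.7, 0.4 → max 0.7
IV regrets: 0.5, 0.0, 0.9, 2.2, 1.5 → max 2.2
Smallest max regret = 0.7 → III.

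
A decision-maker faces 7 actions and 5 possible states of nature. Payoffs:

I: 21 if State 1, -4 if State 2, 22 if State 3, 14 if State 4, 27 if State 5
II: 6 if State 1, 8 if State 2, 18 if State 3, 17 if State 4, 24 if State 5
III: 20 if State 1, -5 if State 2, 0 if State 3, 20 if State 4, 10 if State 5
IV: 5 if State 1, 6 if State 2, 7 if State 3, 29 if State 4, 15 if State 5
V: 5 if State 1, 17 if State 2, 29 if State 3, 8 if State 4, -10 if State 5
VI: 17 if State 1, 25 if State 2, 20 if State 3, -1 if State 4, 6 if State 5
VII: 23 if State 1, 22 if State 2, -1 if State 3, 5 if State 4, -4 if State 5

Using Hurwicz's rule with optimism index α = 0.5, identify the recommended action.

I: 0.5·27 + 0.5·(-4) = 11.5
II: 0.5·24 + 0.5·6 = 15
III: 0.5·20 + 0.5·(-5) = 7.5
IV: 0.5·29 + 0.5·5 = 17
V: 0.5·29 + 0.5·(-10) = 9.5
VI: 0.5·25 + 0.5·(-1) = 12
VII: 0.5·23 + 0.5·(-4) = 9.5
Highest Hurwicz score = 17 → IV.

IV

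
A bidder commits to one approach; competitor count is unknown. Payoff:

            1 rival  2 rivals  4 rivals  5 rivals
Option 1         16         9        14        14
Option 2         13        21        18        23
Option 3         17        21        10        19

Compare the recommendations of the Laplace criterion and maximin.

laplace → Option 2; maximin → Option 2 (agree)

Row averages: Option 1=13.25, Option 2=18.75, Option 3=16.75
Highest average = 18.75 → Option 2.
Row minima: Option 1=9, Option 2=13, Option 3=10
Best worst-case = 13 → Option 2.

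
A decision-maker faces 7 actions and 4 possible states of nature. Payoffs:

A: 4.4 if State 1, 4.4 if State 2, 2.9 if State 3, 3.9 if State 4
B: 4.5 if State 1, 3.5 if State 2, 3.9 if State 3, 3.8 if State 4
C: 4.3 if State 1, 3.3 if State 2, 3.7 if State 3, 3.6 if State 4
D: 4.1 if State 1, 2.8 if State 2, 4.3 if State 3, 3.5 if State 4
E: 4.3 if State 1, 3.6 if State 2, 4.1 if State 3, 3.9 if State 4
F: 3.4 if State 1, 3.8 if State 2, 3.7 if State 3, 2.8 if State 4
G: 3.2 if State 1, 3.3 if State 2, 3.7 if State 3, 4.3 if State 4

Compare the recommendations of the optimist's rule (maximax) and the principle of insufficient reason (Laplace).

Row maxima: A=4.4, B=4.5, C=4.3, D=4.3, E=4.3, F=3.8, G=4.3
Best best-case = 4.5 → B.
Row averages: A=3.9, B=3.925, C=3.725, D=3.675, E=3.975, F=3.425, G=3.625
Highest average = 3.975 → E.

maximax → B; laplace → E (disagree)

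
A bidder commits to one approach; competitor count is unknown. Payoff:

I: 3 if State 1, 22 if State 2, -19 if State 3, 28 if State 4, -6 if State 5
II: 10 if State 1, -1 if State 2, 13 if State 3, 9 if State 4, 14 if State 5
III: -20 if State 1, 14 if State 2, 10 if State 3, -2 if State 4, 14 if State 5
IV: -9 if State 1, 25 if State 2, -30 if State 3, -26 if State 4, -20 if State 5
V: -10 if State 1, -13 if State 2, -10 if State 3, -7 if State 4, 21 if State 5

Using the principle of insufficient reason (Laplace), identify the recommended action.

II

Row averages: I=5.6, II=9, III=3.2, IV=-12, V=-3.8
Highest average = 9 → II.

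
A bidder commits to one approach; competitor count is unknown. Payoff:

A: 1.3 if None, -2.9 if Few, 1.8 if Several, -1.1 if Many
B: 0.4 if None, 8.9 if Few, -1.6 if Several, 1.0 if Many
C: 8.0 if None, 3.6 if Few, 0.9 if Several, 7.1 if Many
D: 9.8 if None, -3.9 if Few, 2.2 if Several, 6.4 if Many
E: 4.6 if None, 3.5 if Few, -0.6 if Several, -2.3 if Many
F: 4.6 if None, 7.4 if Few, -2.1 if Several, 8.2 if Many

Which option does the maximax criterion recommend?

D

Row maxima: A=1.8, B=8.9, C=8.0, D=9.8, E=4.6, F=8.2
Best best-case = 9.8 → D.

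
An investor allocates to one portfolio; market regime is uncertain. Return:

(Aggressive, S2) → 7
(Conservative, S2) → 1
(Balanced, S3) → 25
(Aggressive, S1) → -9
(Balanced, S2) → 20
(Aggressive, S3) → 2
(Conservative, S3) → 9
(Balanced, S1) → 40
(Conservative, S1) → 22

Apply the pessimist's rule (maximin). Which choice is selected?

Row minima: Conservative=1, Balanced=20, Aggressive=-9
Best worst-case = 20 → Balanced.

Balanced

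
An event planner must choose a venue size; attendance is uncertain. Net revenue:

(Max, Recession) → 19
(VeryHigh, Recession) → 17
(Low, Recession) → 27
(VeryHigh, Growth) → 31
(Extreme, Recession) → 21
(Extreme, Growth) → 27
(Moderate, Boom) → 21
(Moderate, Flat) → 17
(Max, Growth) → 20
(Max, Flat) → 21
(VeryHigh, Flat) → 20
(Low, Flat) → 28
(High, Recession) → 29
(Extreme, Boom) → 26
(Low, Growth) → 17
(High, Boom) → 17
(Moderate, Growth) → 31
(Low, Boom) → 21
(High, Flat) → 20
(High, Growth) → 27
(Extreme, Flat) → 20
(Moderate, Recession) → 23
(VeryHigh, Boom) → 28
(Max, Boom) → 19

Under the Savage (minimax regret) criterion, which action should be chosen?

Column bests: Recession=29, Flat=28, Growth=31, Boom=28.
Low regrets: 2, 0, 14, 7 → max 14
Moderate regrets: 6, 11, 0, 7 → max 11
High regrets: 0, 8, 4, 11 → max 11
VeryHigh regrets: 12, 8, 0, 0 → max 12
Extreme regrets: 8, 8, 4, 2 → max 8
Max regrets: 10, 7, 11, 9 → max 11
Smallest max regret = 8 → Extreme.

Extreme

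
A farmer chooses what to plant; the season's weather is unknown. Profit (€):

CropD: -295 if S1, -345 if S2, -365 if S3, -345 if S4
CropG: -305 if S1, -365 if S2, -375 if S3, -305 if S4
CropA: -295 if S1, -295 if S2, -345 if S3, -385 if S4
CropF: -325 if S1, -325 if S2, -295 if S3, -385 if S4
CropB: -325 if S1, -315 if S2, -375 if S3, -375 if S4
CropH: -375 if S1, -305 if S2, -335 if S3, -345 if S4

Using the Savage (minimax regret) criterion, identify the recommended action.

Column bests: S1=-295, S2=-295, S3=-295, S4=-305.
CropD regrets: 0, 50, 70, 40 → max 70
CropG regrets: 10, 70, 80, 0 → max 80
CropA regrets: 0, 0, 50, 80 → max 80
CropF regrets: 30, 30, 0, 80 → max 80
CropB regrets: 30, 20, 80, 70 → max 80
CropH regrets: 80, 10, 40, 40 → max 80
Smallest max regret = 70 → CropD.

CropD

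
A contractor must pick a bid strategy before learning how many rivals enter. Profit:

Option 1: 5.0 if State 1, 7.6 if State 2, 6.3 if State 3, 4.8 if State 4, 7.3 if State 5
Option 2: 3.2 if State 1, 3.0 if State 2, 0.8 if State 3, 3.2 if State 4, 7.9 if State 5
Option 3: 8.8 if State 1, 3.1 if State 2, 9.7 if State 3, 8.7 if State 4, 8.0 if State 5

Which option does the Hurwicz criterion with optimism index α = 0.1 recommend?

Option 1: 0.1·7.6 + 0.9·4.8 = 5.08
Option 2: 0.1·7.9 + 0.9·0.8 = 1.51
Option 3: 0.1·9.7 + 0.9·3.1 = 3.76
Highest Hurwicz score = 5.08 → Option 1.

Option 1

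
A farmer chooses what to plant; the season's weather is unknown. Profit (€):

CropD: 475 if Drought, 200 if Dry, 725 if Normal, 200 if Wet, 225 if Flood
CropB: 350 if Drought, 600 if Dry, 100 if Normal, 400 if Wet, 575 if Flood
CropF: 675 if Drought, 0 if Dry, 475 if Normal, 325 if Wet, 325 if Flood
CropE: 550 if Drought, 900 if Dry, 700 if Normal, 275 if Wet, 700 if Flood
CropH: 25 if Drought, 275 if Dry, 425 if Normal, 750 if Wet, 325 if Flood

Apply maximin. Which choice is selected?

CropE

Row minima: CropD=200, CropB=100, CropF=0, CropE=275, CropH=25
Best worst-case = 275 → CropE.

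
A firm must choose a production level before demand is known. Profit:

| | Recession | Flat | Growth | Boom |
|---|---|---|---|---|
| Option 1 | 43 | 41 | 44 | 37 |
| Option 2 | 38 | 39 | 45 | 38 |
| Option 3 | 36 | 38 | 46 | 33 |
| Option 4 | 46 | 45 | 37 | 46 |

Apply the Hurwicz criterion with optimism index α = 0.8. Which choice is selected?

Option 1: 0.8·44 + 0.2·37 = 42.6
Option 2: 0.8·45 + 0.2·38 = 43.6
Option 3: 0.8·46 + 0.2·33 = 43.4
Option 4: 0.8·46 + 0.2·37 = 44.2
Highest Hurwicz score = 44.2 → Option 4.

Option 4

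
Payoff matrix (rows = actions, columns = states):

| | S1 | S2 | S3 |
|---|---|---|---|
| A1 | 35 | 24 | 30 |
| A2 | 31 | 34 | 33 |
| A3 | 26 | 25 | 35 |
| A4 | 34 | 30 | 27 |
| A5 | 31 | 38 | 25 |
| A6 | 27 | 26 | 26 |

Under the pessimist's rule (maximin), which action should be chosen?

Row minima: A1=24, A2=31, A3=25, A4=27, A5=25, A6=26
Best worst-case = 31 → A2.

A2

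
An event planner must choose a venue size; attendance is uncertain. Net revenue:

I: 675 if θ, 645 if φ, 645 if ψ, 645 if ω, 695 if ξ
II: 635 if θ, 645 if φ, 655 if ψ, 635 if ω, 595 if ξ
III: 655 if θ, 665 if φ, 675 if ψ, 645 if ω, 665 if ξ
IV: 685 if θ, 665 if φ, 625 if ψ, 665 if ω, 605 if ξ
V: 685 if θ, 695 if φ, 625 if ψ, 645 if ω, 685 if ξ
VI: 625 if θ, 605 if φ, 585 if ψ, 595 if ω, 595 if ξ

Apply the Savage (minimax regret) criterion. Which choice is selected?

III

Column bests: θ=685, φ=695, ψ=675, ω=665, ξ=695.
I regrets: 10, 50, 30, 20, 0 → max 50
II regrets: 50, 50, 20, 30, 100 → max 100
III regrets: 30, 30, 0, 20, 30 → max 30
IV regrets: 0, 30, 50, 0, 90 → max 90
V regrets: 0, 0, 50, 20, 10 → max 50
VI regrets: 60, 90, 90, 70, 100 → max 100
Smallest max regret = 30 → III.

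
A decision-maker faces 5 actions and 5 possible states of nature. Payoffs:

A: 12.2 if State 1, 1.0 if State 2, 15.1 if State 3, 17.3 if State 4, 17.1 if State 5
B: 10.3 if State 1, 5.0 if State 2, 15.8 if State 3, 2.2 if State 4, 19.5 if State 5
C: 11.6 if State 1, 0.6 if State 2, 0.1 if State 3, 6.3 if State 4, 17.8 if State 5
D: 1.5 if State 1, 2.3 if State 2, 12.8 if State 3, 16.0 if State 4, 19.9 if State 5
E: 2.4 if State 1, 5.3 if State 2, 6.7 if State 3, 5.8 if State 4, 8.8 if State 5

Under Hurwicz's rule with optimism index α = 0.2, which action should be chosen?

B

A: 0.2·17.3 + 0.8·1.0 = 4.26
B: 0.2·19.5 + 0.8·2.2 = 5.66
C: 0.2·17.8 + 0.8·0.1 = 3.64
D: 0.2·19.9 + 0.8·1.5 = 5.18
E: 0.2·8.8 + 0.8·2.4 = 3.68
Highest Hurwicz score = 5.66 → B.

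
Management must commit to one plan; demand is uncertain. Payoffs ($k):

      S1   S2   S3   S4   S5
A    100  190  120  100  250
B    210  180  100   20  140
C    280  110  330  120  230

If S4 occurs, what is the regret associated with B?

100

Best payoff under S4 is 120.
Regret = 120 − 20 = 100.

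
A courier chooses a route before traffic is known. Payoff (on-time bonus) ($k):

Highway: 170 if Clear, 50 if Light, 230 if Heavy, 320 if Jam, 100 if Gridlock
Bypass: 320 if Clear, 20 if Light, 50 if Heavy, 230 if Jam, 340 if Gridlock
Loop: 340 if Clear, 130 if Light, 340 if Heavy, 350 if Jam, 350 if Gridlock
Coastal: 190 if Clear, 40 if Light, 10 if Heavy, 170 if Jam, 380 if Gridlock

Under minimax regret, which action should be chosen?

Column bests: Clear=340, Light=130, Heavy=340, Jam=350, Gridlock=380.
Highway regrets: 170, 80, 110, 30, 280 → max 280
Bypass regrets: 20, 110, 290, 120, 40 → max 290
Loop regrets: 0, 0, 0, 0, 30 → max 30
Coastal regrets: 150, 90, 330, 180, 0 → max 330
Smallest max regret = 30 → Loop.

Loop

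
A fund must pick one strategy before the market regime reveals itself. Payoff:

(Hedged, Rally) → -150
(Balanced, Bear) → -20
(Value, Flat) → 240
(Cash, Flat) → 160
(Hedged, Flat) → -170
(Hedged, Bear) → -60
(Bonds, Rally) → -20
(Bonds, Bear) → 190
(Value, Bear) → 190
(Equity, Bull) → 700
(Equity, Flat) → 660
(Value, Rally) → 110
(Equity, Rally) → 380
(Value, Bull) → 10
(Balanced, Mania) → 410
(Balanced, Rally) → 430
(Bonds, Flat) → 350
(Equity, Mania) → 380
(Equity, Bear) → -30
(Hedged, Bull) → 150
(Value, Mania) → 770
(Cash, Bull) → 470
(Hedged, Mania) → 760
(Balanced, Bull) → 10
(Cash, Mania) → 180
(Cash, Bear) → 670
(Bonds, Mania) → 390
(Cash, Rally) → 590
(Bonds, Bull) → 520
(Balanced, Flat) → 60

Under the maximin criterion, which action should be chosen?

Cash

Row minima: Hedged=-170, Equity=-30, Cash=160, Value=10, Bonds=-20, Balanced=-20
Best worst-case = 160 → Cash.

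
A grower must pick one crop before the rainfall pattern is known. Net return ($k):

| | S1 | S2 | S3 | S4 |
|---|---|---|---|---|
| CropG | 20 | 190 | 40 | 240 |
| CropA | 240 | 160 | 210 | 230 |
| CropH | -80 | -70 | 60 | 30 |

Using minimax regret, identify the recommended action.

CropA

Column bests: S1=240, S2=190, S3=210, S4=240.
CropG regrets: 220, 0, 170, 0 → max 220
CropA regrets: 0, 30, 0, 10 → max 30
CropH regrets: 320, 260, 150, 210 → max 320
Smallest max regret = 30 → CropA.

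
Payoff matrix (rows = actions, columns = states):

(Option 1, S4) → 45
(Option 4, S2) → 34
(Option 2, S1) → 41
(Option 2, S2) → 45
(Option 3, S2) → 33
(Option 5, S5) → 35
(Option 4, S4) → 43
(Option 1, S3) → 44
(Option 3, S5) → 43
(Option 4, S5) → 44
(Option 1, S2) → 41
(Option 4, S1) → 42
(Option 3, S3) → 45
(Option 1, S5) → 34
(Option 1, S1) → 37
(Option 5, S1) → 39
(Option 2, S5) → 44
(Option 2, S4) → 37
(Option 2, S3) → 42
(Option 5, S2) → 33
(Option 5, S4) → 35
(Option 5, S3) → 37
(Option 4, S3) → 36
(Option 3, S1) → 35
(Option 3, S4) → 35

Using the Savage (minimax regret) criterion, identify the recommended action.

Column bests: S1=42, S2=45, S3=45, S4=45, S5=44.
Option 1 regrets: 5, 4, 1, 0, 10 → max 10
Option 2 regrets: 1, 0, 3, 8, 0 → max 8
Option 3 regrets: 7, 12, 0, 10, 1 → max 12
Option 4 regrets: 0, 11, 9, 2, 0 → max 11
Option 5 regrets: 3, 12, 8, 10, 9 → max 12
Smallest max regret = 8 → Option 2.

Option 2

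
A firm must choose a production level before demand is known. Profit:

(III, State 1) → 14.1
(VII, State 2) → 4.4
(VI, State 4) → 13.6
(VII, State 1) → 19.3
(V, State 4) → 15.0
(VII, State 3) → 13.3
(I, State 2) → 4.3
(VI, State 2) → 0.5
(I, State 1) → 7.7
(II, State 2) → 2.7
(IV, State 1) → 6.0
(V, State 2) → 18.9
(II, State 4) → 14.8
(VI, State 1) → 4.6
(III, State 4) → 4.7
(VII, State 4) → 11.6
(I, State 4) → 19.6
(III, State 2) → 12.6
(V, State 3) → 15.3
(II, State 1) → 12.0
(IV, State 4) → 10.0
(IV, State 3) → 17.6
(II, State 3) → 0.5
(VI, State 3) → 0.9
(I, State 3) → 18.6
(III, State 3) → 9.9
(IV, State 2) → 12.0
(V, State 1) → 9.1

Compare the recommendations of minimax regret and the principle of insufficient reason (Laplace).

Column bests: State 1=19.3, State 2=18.9, State 3=18.6, State 4=19.6.
I regrets: 11.6, 14.6, 0.0, 0.0 → max 14.6
II regrets: 7.3, 16.2, 18.1, 4.8 → max 18.1
III regrets: 5.2, 6.3, 8.7, 14.9 → max 14.9
IV regrets: 13.3, 6.9, 1.0, 9.6 → max 13.3
V regrets: 10.2, 0.0, 3.3, 4.6 → max 10.2
VI regrets: 14.7, 18.4, 17.7, 6.0 → max 18.4
VII regrets: 0.0, 14.5, 5.3, 8.0 → max 14.5
Smallest max regret = 10.2 → V.
Row averages: I=12.55, II=7.5, III=10.325, IV=11.4, V=14.575, VI=4.9, VII=12.15
Highest average = 14.575 → V.

minimax regret → V; laplace → V (agree)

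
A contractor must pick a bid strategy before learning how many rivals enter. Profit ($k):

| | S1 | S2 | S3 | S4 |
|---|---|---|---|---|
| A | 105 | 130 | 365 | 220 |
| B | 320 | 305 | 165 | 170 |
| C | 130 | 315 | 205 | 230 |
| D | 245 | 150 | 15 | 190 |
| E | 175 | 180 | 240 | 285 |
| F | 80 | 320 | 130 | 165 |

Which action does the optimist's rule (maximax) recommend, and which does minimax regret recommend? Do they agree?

Row maxima: A=365, B=320, C=315, D=245, E=285, F=320
Best best-case = 365 → A.
Column bests: S1=320, S2=320, S3=365, S4=285.
A regrets: 215, 190, 0, 65 → max 215
B regrets: 0, 15, 200, 115 → max 200
C regrets: 190, 5, 160, 55 → max 190
D regrets: 75, 170, 350, 95 → max 350
E regrets: 145, 140, 125, 0 → max 145
F regrets: 240, 0, 235, 120 → max 240
Smallest max regret = 145 → E.

maximax → A; minimax regret → E (disagree)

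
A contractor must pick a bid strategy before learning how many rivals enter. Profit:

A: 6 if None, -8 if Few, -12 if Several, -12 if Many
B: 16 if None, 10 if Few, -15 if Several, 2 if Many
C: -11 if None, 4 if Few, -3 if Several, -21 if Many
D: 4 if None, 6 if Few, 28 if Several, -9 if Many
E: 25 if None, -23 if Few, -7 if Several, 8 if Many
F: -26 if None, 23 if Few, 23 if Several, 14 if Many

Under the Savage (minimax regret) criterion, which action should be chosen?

Column bests: None=25, Few=23, Several=28, Many=14.
A regrets: 19, 31, 40, 26 → max 40
B regrets: 9, 13, 43, 12 → max 43
C regrets: 36, 19, 31, 35 → max 36
D regrets: 21, 17, 0, 23 → max 23
E regrets: 0, 46, 35, 6 → max 46
F regrets: 51, 0, 5, 0 → max 51
Smallest max regret = 23 → D.

D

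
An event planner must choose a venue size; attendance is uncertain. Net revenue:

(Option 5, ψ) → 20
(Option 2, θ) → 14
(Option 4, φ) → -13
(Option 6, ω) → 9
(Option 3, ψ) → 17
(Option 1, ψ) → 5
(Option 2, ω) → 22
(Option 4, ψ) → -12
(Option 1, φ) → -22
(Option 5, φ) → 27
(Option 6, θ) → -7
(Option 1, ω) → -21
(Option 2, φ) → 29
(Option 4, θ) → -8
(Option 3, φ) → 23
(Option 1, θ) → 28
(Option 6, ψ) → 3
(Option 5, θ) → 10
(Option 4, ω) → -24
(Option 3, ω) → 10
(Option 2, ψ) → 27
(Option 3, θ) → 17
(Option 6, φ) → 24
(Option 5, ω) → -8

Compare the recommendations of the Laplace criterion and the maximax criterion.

Row averages: Option 1=-2.5, Option 2=23, Option 3=16.75, Option 4=-14.25, Option 5=12.25, Option 6=7.25
Highest average = 23 → Option 2.
Row maxima: Option 1=28, Option 2=29, Option 3=23, Option 4=-8, Option 5=27, Option 6=24
Best best-case = 29 → Option 2.

laplace → Option 2; maximax → Option 2 (agree)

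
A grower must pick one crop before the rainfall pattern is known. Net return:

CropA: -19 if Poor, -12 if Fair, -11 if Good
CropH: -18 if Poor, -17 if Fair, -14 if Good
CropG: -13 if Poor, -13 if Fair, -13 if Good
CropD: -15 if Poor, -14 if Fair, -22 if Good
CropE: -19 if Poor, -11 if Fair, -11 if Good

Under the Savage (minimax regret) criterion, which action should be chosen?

Column bests: Poor=-13, Fair=-11, Good=-11.
CropA regrets: 6, 1, 0 → max 6
CropH regrets: 5, 6, 3 → max 6
CropG regrets: 0, 2, 2 → max 2
CropD regrets: 2, 3, 11 → max 11
CropE regrets: 6, 0, 0 → max 6
Smallest max regret = 2 → CropG.

CropG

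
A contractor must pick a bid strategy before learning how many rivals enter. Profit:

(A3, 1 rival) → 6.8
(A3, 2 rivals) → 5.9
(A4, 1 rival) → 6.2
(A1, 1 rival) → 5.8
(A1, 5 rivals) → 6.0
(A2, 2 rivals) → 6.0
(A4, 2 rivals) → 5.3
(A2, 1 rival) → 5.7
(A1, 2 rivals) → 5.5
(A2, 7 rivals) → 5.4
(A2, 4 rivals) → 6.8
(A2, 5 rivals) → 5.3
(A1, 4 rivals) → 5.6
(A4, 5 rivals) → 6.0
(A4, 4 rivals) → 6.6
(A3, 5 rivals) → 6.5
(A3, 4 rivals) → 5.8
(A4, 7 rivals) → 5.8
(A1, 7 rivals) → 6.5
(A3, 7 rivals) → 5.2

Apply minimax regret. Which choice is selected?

Column bests: 1 rival=6.8, 2 rivals=6.0, 4 rivals=6.8, 5 rivals=6.5, 7 rivals=6.5.
A1 regrets: 1.0, 0.5, 1.2, 0.5, 0.0 → max 1.2
A2 regrets: 1.1, 0.0, 0.0, 1.2, 1.1 → max 1.2
A3 regrets: 0.0, 0.1, 1.0, 0.0, 1.3 → max 1.3
A4 regrets: 0.6, 0.7, 0.2, 0.5, 0.7 → max 0.7
Smallest max regret = 0.7 → A4.

A4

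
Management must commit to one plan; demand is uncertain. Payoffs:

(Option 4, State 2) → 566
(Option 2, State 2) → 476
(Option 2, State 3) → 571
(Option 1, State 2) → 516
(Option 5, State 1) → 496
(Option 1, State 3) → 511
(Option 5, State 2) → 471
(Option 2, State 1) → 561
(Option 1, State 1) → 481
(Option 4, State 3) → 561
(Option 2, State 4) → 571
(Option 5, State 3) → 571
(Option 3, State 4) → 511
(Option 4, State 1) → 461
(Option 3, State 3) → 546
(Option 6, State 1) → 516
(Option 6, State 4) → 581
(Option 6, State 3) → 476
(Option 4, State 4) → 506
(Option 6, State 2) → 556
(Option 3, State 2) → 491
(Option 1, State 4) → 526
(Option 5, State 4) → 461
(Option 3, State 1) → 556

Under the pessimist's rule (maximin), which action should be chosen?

Option 3

Row minima: Option 1=481, Option 2=476, Option 3=491, Option 4=461, Option 5=461, Option 6=476
Best worst-case = 491 → Option 3.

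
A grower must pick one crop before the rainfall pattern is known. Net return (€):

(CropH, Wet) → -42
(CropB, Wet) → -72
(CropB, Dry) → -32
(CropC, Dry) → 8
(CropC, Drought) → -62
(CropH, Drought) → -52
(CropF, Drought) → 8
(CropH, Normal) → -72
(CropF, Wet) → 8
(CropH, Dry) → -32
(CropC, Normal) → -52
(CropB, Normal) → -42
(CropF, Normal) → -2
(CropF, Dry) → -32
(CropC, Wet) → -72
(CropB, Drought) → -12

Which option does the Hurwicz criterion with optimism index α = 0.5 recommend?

CropF

CropH: 0.5·(-32) + 0.5·(-72) = -52
CropB: 0.5·(-12) + 0.5·(-72) = -42
CropF: 0.5·8 + 0.5·(-32) = -12
CropC: 0.5·8 + 0.5·(-72) = -32
Highest Hurwicz score = -12 → CropF.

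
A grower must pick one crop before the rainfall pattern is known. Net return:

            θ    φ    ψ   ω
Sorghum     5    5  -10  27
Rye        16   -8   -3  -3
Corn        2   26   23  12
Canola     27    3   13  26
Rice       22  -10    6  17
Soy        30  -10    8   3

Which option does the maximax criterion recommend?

Row maxima: Sorghum=27, Rye=16, Corn=26, Canola=27, Rice=22, Soy=30
Best best-case = 30 → Soy.

Soy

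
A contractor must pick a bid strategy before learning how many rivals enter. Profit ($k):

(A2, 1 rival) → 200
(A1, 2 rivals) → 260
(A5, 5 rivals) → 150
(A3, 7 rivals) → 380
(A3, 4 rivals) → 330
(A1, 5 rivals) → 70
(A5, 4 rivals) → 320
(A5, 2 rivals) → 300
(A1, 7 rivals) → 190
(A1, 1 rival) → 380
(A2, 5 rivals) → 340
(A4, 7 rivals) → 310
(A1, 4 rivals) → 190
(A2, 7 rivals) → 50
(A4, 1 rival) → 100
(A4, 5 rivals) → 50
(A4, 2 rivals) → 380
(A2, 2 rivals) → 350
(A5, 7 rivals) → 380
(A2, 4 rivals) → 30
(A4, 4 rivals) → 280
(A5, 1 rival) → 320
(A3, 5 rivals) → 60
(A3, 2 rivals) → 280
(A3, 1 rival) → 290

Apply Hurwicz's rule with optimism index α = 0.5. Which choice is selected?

A5

A1: 0.5·380 + 0.5·70 = 225
A2: 0.5·350 + 0.5·30 = 190
A3: 0.5·380 + 0.5·60 = 220
A4: 0.5·380 + 0.5·50 = 215
A5: 0.5·380 + 0.5·150 = 265
Highest Hurwicz score = 265 → A5.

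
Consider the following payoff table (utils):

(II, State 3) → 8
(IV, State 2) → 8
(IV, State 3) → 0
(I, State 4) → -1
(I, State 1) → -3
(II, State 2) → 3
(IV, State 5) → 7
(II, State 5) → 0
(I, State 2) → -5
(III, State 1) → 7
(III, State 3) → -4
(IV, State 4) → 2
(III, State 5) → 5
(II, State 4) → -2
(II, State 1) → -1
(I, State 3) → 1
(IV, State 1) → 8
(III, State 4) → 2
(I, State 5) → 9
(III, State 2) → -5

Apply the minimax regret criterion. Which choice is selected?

IV

Column bests: State 1=8, State 2=8, State 3=8, State 4=2, State 5=9.
I regrets: 11, 13, 7, 3, 0 → max 13
II regrets: 9, 5, 0, 4, 9 → max 9
III regrets: 1, 13, 12, 0, 4 → max 13
IV regrets: 0, 0, 8, 0, 2 → max 8
Smallest max regret = 8 → IV.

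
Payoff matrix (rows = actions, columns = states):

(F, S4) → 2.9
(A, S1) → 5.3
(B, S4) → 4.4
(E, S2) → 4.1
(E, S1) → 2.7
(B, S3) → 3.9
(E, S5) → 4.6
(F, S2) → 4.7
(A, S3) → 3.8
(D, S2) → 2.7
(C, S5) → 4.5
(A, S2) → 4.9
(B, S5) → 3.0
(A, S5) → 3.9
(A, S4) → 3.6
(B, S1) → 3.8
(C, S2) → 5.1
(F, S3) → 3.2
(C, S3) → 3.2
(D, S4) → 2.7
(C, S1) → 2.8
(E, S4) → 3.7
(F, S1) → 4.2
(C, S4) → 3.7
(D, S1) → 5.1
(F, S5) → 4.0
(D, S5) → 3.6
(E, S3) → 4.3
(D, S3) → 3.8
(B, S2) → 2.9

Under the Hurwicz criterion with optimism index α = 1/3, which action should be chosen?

A

A: 1/3·5.3 + 2/3·3.6 = 25/6
B: 1/3·4.4 + 2/3·2.9 = 3.4
C: 1/3·5.1 + 2/3·2.8 = 107/30
D: 1/3·5.1 + 2/3·2.7 = 3.5
E: 1/3·4.6 + 2/3·2.7 = 10/3
F: 1/3·4.7 + 2/3·2.9 = 3.5
Highest Hurwicz score = 25/6 → A.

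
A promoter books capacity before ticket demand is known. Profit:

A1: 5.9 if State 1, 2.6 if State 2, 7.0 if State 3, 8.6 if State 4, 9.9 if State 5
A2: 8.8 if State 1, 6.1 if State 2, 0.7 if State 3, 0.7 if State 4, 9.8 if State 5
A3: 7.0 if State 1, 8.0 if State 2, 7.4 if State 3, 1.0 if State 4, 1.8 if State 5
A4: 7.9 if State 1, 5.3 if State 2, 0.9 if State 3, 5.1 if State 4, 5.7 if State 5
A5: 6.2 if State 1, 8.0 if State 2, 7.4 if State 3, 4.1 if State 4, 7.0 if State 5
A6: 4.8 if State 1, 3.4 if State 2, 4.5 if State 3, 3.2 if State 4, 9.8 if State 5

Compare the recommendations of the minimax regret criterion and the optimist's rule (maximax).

Column bests: State 1=8.8, State 2=8.0, State 3=7.4, State 4=8.6, State 5=9.9.
A1 regrets: 2.9, 5.4, 0.4, 0.0, 0.0 → max 5.4
A2 regrets: 0.0, 1.9, 6.7, 7.9, 0.1 → max 7.9
A3 regrets: 1.8, 0.0, 0.0, 7.6, 8.1 → max 8.1
A4 regrets: 0.9, 2.7, 6.5, 3.5, 4.2 → max 6.5
A5 regrets: 2.6, 0.0, 0.0, 4.5, 2.9 → max 4.5
A6 regrets: 4.0, 4.6, 2.9, 5.4, 0.1 → max 5.4
Smallest max regret = 4.5 → A5.
Row maxima: A1=9.9, A2=9.8, A3=8.0, A4=7.9, A5=8.0, A6=9.8
Best best-case = 9.9 → A1.

minimax regret → A5; maximax → A1 (disagree)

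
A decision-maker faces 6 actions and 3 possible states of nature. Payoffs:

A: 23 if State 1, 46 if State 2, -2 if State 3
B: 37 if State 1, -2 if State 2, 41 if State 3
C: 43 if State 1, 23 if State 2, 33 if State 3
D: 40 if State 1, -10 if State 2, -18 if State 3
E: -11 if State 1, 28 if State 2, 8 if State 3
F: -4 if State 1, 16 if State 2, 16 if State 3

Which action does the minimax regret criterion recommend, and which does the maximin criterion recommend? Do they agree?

minimax regret → C; maximin → C (agree)

Column bests: State 1=43, State 2=46, State 3=41.
A regrets: 20, 0, 43 → max 43
B regrets: 6, 48, 0 → max 48
C regrets: 0, 23, 8 → max 23
D regrets: 3, 56, 59 → max 59
E regrets: 54, 18, 33 → max 54
F regrets: 47, 30, 25 → max 47
Smallest max regret = 23 → C.
Row minima: A=-2, B=-2, C=23, D=-18, E=-11, F=-4
Best worst-case = 23 → C.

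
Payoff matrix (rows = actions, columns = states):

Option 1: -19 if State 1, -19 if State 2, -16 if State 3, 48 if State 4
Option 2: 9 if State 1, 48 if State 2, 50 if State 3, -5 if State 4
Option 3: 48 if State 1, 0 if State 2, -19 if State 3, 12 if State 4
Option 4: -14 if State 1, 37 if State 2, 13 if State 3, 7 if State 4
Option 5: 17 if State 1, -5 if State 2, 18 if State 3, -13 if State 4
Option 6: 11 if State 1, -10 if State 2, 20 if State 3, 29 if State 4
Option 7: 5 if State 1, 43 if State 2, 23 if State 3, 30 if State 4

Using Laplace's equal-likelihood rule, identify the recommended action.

Row averages: Option 1=-1.5, Option 2=25.5, Option 3=10.25, Option 4=10.75, Option 5=4.25, Option 6=12.5, Option 7=25.25
Highest average = 25.5 → Option 2.

Option 2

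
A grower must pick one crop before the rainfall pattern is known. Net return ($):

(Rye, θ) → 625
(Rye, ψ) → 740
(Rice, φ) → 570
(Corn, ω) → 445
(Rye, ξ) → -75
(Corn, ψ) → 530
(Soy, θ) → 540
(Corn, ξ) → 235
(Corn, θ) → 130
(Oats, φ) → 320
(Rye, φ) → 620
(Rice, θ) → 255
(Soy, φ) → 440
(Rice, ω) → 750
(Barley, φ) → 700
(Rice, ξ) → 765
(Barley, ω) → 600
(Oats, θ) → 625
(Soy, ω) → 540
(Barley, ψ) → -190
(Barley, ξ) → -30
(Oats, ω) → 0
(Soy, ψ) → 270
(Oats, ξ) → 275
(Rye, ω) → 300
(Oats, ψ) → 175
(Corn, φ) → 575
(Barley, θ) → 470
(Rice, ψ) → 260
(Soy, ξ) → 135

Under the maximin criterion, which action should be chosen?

Row minima: Rye=-75, Barley=-190, Corn=130, Soy=135, Rice=255, Oats=0
Best worst-case = 255 → Rice.

Rice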